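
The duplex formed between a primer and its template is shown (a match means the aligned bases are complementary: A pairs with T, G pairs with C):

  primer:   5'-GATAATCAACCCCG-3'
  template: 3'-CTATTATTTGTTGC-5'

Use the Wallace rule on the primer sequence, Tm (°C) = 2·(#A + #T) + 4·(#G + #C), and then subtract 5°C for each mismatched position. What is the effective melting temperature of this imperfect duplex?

27°C

Primer base counts: A=5, T=2, G=2, C=5 → A+T=7, G+C=7
Perfect-match Tm = 2(7) + 4(7) = 14 + 28 = 42°C
Mismatches (positions where the bases are not complementary): 3 (at positions 7, 11, 12)
Effective Tm = 42 − 3×5 = 42 − 15 = 27°C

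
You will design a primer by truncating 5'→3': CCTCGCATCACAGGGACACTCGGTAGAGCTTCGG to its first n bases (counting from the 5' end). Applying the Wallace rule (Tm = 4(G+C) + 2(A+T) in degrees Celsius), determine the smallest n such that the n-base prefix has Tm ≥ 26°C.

First 7 bases: CCTCGCA → Tm = 24°C (< 26°C)
First 8 bases: CCTCGCAT → Tm = 26°C (≥ 26°C)
Since every base adds ≥2°C, Tm only increases with n, so the threshold is first crossed at n = 8.

n = 8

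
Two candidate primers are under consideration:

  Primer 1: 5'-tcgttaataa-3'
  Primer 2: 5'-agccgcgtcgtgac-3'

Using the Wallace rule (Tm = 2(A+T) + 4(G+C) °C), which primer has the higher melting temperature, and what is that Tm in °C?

Primer 2, 48°C

Primer 1: A+T=8, G+C=2 → Tm = 2(8)+4(2) = 24°C
Primer 2: A+T=4, G+C=10 → Tm = 2(4)+4(10) = 48°C
24°C vs 48°C → primer 2 is higher.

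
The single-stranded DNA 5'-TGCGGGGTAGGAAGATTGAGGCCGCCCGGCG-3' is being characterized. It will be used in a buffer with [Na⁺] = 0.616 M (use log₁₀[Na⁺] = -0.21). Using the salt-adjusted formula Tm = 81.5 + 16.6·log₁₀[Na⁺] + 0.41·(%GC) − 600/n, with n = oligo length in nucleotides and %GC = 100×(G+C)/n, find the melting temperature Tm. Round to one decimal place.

Length n = 31. Counting bases: T=4, C=7, A=5, G=15
G+C = 22, so %GC = 22/31 × 100 = 70.968%
Salt term: 16.6 × (-0.21) = -3.486
GC term: 0.41 × 70.968 = 29.097; length term: −600/31 = −19.355
Tm = 81.5 + (-3.486) + 29.097 − 19.355 = 87.756 → 87.8°C

87.8°C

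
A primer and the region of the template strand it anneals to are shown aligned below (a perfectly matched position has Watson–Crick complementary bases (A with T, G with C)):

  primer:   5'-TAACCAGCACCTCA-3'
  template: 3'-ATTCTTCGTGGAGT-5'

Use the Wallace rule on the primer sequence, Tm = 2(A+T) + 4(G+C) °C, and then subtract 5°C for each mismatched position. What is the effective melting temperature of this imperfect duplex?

32°C

Primer base counts: A=5, T=2, G=1, C=6 → A+T=7, G+C=7
Perfect-match Tm = 2(7) + 4(7) = 14 + 28 = 42°C
Mismatches (positions where the bases are not complementary): 2 (at positions 4, 5)
Effective Tm = 42 − 2×5 = 42 − 10 = 32°C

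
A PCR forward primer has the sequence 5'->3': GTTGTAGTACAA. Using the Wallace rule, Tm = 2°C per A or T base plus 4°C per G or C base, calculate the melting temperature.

32°C

Counting bases: A=4, C=1, G=3, T=4
So N_AT = 8 and N_GC = 4.
Tm = 4·4 + 2·8 = 16 + 16 = 32°C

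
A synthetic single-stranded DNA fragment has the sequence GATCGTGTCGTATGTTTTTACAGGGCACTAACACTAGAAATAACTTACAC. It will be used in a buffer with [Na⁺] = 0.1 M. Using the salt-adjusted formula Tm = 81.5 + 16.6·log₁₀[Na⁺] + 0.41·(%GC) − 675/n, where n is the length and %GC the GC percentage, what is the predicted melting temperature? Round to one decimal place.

Length n = 50. Scanning the sequence gives C=10, T=15, G=9, A=16.
G+C = 19, so %GC = 19/50 × 100 = 38%
Salt term: 16.6 × (-1) = -16.6
GC term: 0.41 × 38 = 15.58; length term: −675/50 = −13.5
Tm = 81.5 + (-16.6) + 15.58 − 13.5 = 66.98 → 67.0°C

67.0°C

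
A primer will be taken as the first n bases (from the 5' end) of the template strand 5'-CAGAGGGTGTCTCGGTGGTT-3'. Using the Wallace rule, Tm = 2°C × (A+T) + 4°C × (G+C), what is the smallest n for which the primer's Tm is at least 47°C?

First 14 bases: CAGAGGGTGTCTCG → Tm = 46°C (< 47°C)
First 15 bases: CAGAGGGTGTCTCGG → Tm = 50°C (≥ 47°C)
Since every base adds ≥2°C, Tm only increases with n, so the threshold is first crossed at n = 15.

n = 15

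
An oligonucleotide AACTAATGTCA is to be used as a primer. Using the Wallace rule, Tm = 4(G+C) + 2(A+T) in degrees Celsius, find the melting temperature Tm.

28°C

Counting bases: A=5, G=1, C=2, T=3
AT pairs contribute 8, GC pairs contribute 3.
Tm = 2×8 + 4×3 = 28°C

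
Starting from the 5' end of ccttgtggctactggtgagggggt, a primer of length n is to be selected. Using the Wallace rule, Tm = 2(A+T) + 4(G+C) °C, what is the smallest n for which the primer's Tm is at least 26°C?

n = 8

First 7 bases: CCTTGTG → Tm = 22°C (< 26°C)
First 8 bases: CCTTGTGG → Tm = 26°C (≥ 26°C)
Each additional base adds 2°C (A/T) or 4°C (G/C), so Tm is non-decreasing in n; n = 8 is the first length to reach 26°C.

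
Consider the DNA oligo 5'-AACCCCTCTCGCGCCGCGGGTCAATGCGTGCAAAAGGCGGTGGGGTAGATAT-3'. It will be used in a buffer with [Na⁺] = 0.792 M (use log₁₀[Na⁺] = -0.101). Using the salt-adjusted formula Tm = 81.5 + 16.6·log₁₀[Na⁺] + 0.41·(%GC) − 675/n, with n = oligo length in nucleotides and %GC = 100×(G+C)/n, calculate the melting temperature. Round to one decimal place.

92.1°C

Length n = 52. Base counts: C=14, G=18, T=9, A=11
G+C = 32, so %GC = 32/52 × 100 = 61.538%
Salt term: 16.6 × (-0.101) = -1.677
GC term: 0.41 × 61.538 = 25.231; length term: −675/52 = −12.981
Tm = 81.5 + (-1.677) + 25.231 − 12.981 = 92.073 → 92.1°C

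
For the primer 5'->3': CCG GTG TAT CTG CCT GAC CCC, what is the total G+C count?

14

C=9, G=5, A=2, T=5
G+C = 5 + 9 = 14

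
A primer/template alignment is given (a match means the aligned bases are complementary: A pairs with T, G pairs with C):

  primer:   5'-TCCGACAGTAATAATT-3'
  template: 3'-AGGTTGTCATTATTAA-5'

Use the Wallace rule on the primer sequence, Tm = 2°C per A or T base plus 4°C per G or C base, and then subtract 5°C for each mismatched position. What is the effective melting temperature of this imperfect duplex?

37°C

Primer base counts: A=6, T=5, G=2, C=3 → A+T=11, G+C=5
Perfect-match Tm = 2(11) + 4(5) = 22 + 20 = 42°C
Mismatches (positions where the bases are not complementary): 1 (at position 4)
Effective Tm = 42 − 1×5 = 42 − 5 = 37°C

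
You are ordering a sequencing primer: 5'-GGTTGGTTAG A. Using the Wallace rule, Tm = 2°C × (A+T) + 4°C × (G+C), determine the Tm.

32°C

Scanning the sequence gives C=0, G=5, A=2, T=4.
A+T = 6, G+C = 5
Tm = 2(6) + 4(5) = 12 + 20 = 32°C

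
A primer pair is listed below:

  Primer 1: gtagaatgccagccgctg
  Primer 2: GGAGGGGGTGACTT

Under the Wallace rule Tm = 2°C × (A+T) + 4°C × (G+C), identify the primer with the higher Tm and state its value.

Primer 1: A+T=7, G+C=11 → Tm = 2(7)+4(11) = 58°C
Primer 2: A+T=5, G+C=9 → Tm = 2(5)+4(9) = 46°C
58°C vs 46°C → primer 1 is higher.

Primer 1, 58°C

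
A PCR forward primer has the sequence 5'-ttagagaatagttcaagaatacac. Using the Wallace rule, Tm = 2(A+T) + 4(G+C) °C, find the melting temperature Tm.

62°C

Scanning the sequence gives G=4, C=3, T=6, A=11.
AT pairs contribute 17, GC pairs contribute 7.
Tm = 2(17) + 4(7) = 34 + 28 = 62°C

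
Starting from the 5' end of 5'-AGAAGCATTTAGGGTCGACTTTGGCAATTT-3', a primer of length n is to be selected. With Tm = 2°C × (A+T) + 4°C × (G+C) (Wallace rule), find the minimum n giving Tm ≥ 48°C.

First 16 bases: AGAAGCATTTAGGGTC → Tm = 46°C (< 48°C)
First 17 bases: AGAAGCATTTAGGGTCG → Tm = 50°C (≥ 48°C)
Each additional base adds 2°C (A/T) or 4°C (G/C), so Tm is non-decreasing in n; n = 17 is the first length to reach 48°C.

n = 17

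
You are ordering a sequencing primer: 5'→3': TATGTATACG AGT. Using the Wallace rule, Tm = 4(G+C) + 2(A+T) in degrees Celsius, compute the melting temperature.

34°C

Base counts: A=4, G=3, C=1, T=5
AT pairs contribute 9, GC pairs contribute 4.
Tm = 4·4 + 2·9 = 16 + 18 = 34°C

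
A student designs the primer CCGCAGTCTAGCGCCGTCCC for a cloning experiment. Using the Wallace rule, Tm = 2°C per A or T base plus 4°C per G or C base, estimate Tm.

Scanning the sequence gives A=2, T=3, C=10, G=5.
So N_AT = 5 and N_GC = 15.
Tm = 4·15 + 2·5 = 60 + 10 = 70°C

70°C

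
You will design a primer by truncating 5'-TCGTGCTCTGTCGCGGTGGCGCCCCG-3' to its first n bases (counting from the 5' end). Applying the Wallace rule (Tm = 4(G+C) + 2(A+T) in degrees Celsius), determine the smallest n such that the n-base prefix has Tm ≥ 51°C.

n = 16

First 15 bases: TCGTGCTCTGTCGCG → Tm = 50°C (< 51°C)
First 16 bases: TCGTGCTCTGTCGCGG → Tm = 54°C (≥ 51°C)
Each additional base adds 2°C (A/T) or 4°C (G/C), so Tm is non-decreasing in n; n = 16 is the first length to reach 51°C.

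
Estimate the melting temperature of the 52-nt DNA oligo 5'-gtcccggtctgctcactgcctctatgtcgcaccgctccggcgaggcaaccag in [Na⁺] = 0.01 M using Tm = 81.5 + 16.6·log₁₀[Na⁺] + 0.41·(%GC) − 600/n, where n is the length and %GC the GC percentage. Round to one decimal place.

Length n = 52. Scanning the sequence gives T=10, C=21, A=7, G=14.
G+C = 35, so %GC = 35/52 × 100 = 67.308%
Salt term: 16.6 × (-2) = -33.2
GC term: 0.41 × 67.308 = 27.596; length term: −600/52 = −11.538
Tm = 81.5 + (-33.2) + 27.596 − 11.538 = 64.358 → 64.4°C

64.4°C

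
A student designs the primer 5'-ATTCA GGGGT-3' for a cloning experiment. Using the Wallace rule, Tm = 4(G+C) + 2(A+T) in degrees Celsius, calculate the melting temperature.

30°C

Base counts: G=4, C=1, A=2, T=3
A+T = 5, G+C = 5
Tm = 4·5 + 2·5 = 20 + 10 = 30°C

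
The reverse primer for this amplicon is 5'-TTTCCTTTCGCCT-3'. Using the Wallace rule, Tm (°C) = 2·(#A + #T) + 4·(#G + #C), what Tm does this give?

38°C

T=7, C=5, A=0, G=1
A+T = 7, G+C = 6
Tm = 2×7 + 4×6 = 38°C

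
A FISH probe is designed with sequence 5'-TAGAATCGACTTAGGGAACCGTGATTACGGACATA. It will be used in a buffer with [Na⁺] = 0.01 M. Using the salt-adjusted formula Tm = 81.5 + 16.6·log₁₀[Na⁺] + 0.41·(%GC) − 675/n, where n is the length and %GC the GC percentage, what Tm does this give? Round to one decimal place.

46.6°C

Length n = 35. Scanning the sequence gives G=9, C=6, T=8, A=12.
G+C = 15, so %GC = 15/35 × 100 = 42.857%
Salt term: 16.6 × (-2) = -33.2
GC term: 0.41 × 42.857 = 17.571; length term: −675/35 = −19.286
Tm = 81.5 + (-33.2) + 17.571 − 19.286 = 46.585 → 46.6°C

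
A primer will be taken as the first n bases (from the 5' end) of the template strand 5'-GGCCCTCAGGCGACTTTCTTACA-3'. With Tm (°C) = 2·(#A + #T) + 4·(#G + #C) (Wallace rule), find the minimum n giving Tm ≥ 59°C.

n = 18

First 17 bases: GGCCCTCAGGCGACTTT → Tm = 56°C (< 59°C)
First 18 bases: GGCCCTCAGGCGACTTTC → Tm = 60°C (≥ 59°C)
Since every base adds ≥2°C, Tm only increases with n, so the threshold is first crossed at n = 18.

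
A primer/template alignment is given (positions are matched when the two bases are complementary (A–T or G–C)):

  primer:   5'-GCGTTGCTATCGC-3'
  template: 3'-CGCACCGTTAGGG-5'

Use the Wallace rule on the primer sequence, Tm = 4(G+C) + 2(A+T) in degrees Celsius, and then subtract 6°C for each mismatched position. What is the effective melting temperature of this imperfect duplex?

24°C

Primer base counts: A=1, T=4, G=4, C=4 → A+T=5, G+C=8
Perfect-match Tm = 2(5) + 4(8) = 10 + 32 = 42°C
Mismatches (positions where the bases are not complementary): 3 (at positions 5, 8, 12)
Effective Tm = 42 − 3×6 = 42 − 18 = 24°C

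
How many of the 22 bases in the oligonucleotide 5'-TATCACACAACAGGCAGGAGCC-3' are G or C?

12

C=7, T=2, A=8, G=5
G+C = 5 + 7 = 12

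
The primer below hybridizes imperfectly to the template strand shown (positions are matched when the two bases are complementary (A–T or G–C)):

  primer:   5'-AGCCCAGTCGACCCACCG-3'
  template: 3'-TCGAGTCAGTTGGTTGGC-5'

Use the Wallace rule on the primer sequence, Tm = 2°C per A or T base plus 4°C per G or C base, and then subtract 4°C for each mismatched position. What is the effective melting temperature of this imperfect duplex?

Primer base counts: A=4, T=1, G=4, C=9 → A+T=5, G+C=13
Perfect-match Tm = 2(5) + 4(13) = 10 + 52 = 62°C
Mismatches (positions where the bases are not complementary): 3 (at positions 4, 10, 14)
Effective Tm = 62 − 3×4 = 62 − 12 = 50°C

50°C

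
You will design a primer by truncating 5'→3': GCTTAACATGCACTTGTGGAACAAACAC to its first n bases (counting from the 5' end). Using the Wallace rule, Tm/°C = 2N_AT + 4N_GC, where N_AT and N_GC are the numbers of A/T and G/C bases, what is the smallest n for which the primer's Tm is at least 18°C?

n = 7

First 6 bases: GCTTAA → Tm = 16°C (< 18°C)
First 7 bases: GCTTAAC → Tm = 20°C (≥ 18°C)
Since every base adds ≥2°C, Tm only increases with n, so the threshold is first crossed at n = 7.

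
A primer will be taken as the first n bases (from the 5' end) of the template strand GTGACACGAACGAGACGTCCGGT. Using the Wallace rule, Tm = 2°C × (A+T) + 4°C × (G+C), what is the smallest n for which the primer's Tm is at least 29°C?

n = 10

First 9 bases: GTGACACGA → Tm = 28°C (< 29°C)
First 10 bases: GTGACACGAA → Tm = 30°C (≥ 29°C)
Each additional base adds 2°C (A/T) or 4°C (G/C), so Tm is non-decreasing in n; n = 10 is the first length to reach 29°C.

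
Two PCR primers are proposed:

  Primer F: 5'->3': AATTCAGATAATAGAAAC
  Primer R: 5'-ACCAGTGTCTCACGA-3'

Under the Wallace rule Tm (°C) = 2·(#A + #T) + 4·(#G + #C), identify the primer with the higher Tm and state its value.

Primer F: A+T=14, G+C=4 → Tm = 2(14)+4(4) = 44°C
Primer R: A+T=7, G+C=8 → Tm = 2(7)+4(8) = 46°C
44°C vs 46°C → primer R is higher.

Primer R, 46°C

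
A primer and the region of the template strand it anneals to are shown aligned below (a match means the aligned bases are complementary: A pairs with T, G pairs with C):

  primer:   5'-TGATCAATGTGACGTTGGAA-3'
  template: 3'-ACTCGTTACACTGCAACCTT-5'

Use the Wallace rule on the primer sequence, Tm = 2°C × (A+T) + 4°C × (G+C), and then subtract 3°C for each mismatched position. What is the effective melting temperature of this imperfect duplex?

53°C

Primer base counts: A=6, T=6, G=6, C=2 → A+T=12, G+C=8
Perfect-match Tm = 2(12) + 4(8) = 24 + 32 = 56°C
Mismatches (positions where the bases are not complementary): 1 (at position 4)
Effective Tm = 56 − 1×3 = 56 − 3 = 53°C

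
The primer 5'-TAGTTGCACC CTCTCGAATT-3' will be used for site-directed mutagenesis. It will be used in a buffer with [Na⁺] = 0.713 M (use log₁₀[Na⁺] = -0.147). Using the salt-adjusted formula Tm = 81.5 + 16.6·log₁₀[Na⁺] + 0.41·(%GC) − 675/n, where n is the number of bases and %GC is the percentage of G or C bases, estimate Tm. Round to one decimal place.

63.8°C

Length n = 20. C=6, T=7, G=3, A=4
G+C = 9, so %GC = 9/20 × 100 = 45%
Salt term: 16.6 × (-0.147) = -2.44
GC term: 0.41 × 45 = 18.45; length term: −675/20 = −33.75
Tm = 81.5 + (-2.44) + 18.45 − 33.75 = 63.76 → 63.8°C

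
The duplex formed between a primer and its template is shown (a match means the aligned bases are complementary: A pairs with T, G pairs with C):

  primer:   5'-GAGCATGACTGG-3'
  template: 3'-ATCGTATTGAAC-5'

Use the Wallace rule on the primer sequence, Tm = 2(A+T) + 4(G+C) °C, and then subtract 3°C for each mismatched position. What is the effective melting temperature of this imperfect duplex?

29°C

Primer base counts: A=3, T=2, G=5, C=2 → A+T=5, G+C=7
Perfect-match Tm = 2(5) + 4(7) = 10 + 28 = 38°C
Mismatches (positions where the bases are not complementary): 3 (at positions 1, 7, 11)
Effective Tm = 38 − 3×3 = 38 − 9 = 29°C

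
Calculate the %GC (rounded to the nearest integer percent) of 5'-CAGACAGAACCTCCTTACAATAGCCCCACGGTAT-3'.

50%

Scanning the sequence gives A=11, G=5, C=12, T=6.
G+C = 5 + 12 = 17 out of 34 bases
%GC = 17/34 × 100 = 50% ≈ 50%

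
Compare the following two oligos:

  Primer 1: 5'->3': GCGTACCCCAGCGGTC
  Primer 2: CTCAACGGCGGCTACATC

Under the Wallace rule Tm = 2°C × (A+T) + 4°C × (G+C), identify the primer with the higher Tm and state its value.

Primer 2, 58°C

Primer 1: A+T=4, G+C=12 → Tm = 2(4)+4(12) = 56°C
Primer 2: A+T=7, G+C=11 → Tm = 2(7)+4(11) = 58°C
56°C vs 58°C → primer 2 is higher.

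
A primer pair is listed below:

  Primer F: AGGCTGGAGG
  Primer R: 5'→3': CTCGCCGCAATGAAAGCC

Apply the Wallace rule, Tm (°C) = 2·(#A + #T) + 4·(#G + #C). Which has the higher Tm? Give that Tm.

Primer R, 58°C

Primer F: A+T=3, G+C=7 → Tm = 2(3)+4(7) = 34°C
Primer R: A+T=7, G+C=11 → Tm = 2(7)+4(11) = 58°C
34°C vs 58°C → primer R is higher.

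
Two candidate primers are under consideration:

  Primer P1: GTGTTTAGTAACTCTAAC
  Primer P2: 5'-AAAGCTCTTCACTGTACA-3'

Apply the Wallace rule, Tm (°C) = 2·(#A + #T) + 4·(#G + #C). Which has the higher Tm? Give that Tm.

Primer P2, 50°C

Primer P1: A+T=12, G+C=6 → Tm = 2(12)+4(6) = 48°C
Primer P2: A+T=11, G+C=7 → Tm = 2(11)+4(7) = 50°C
48°C vs 50°C → primer P2 is higher.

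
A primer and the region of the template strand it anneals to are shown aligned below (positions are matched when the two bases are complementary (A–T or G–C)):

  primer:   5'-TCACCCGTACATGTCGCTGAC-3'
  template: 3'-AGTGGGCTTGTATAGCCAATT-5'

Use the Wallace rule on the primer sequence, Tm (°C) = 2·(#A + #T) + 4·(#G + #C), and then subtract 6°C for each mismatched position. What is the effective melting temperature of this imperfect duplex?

Primer base counts: A=4, T=5, G=4, C=8 → A+T=9, G+C=12
Perfect-match Tm = 2(9) + 4(12) = 18 + 48 = 66°C
Mismatches (positions where the bases are not complementary): 5 (at positions 8, 13, 17, 19, 21)
Effective Tm = 66 − 5×6 = 66 − 30 = 36°C

36°C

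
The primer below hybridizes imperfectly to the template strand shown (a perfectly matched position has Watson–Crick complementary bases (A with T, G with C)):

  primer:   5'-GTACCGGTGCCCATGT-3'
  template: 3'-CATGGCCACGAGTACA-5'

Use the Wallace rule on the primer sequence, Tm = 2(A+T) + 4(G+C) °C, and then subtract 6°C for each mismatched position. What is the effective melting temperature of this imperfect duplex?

46°C

Primer base counts: A=2, T=4, G=5, C=5 → A+T=6, G+C=10
Perfect-match Tm = 2(6) + 4(10) = 12 + 40 = 52°C
Mismatches (positions where the bases are not complementary): 1 (at position 11)
Effective Tm = 52 − 1×6 = 52 − 6 = 46°C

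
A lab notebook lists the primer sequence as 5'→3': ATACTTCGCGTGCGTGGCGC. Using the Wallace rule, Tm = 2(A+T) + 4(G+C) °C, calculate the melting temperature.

66°C

G=7, C=6, T=5, A=2
A+T = 7, G+C = 13
Tm = 4·13 + 2·7 = 52 + 14 = 66°C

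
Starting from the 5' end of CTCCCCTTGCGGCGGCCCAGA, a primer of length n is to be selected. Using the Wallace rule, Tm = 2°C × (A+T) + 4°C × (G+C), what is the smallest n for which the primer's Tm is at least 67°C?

n = 19

First 18 bases: CTCCCCTTGCGGCGGCCC → Tm = 66°C (< 67°C)
First 19 bases: CTCCCCTTGCGGCGGCCCA → Tm = 68°C (≥ 67°C)
Each additional base adds 2°C (A/T) or 4°C (G/C), so Tm is non-decreasing in n; n = 19 is the first length to reach 67°C.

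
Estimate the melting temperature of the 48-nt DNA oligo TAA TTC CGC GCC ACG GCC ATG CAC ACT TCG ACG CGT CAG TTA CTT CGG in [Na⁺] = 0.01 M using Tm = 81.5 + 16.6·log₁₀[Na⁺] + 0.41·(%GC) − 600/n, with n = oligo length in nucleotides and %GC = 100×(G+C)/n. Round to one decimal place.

Length n = 48. Base counts: G=11, A=9, C=17, T=11
G+C = 28, so %GC = 28/48 × 100 = 58.333%
Salt term: 16.6 × (-2) = -33.2
GC term: 0.41 × 58.333 = 23.917; length term: −600/48 = −12.5
Tm = 81.5 + (-33.2) + 23.917 − 12.5 = 59.717 → 59.7°C

59.7°C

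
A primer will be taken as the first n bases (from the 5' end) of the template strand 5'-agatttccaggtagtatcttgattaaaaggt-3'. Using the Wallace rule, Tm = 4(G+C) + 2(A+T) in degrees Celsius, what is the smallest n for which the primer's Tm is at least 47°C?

n = 18

First 17 bases: AGATTTCCAGGTAGTAT → Tm = 46°C (< 47°C)
First 18 bases: AGATTTCCAGGTAGTATC → Tm = 50°C (≥ 47°C)
Each additional base adds 2°C (A/T) or 4°C (G/C), so Tm is non-decreasing in n; n = 18 is the first length to reach 47°C.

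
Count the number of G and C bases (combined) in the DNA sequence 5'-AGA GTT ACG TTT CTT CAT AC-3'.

7

Base counts: T=8, A=5, C=4, G=3
G+C = 3 + 4 = 7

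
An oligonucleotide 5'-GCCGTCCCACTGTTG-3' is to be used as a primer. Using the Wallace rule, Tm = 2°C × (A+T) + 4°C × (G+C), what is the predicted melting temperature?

T=4, A=1, C=6, G=4
A+T = 5, G+C = 10
Tm = 2(5) + 4(10) = 10 + 40 = 50°C

50°C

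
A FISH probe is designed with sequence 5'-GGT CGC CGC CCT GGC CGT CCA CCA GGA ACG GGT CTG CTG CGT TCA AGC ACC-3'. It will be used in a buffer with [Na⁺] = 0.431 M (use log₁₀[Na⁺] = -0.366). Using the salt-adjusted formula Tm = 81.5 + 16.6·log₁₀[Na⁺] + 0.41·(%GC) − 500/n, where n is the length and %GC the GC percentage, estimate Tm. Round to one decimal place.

Length n = 51. Counting bases: A=7, T=8, C=20, G=16
G+C = 36, so %GC = 36/51 × 100 = 70.588%
Salt term: 16.6 × (-0.366) = -6.076
GC term: 0.41 × 70.588 = 28.941; length term: −500/51 = −9.804
Tm = 81.5 + (-6.076) + 28.941 − 9.804 = 94.561 → 94.6°C

94.6°C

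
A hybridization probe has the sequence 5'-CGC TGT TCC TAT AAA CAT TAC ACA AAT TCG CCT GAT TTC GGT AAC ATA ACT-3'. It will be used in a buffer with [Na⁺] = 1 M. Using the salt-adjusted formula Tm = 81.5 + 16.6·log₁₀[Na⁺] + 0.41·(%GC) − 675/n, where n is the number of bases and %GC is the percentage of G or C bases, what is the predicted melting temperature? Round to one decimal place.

Length n = 51. T=16, G=6, C=13, A=16
G+C = 19, so %GC = 19/51 × 100 = 37.255%
Salt term: 16.6 × (0) = 0
GC term: 0.41 × 37.255 = 15.275; length term: −675/51 = −13.235
Tm = 81.5 + (0) + 15.275 − 13.235 = 83.54 → 83.5°C

83.5°C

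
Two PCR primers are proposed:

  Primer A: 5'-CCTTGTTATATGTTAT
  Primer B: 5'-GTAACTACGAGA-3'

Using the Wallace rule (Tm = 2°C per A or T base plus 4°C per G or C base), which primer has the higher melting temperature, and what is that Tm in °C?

Primer A: A+T=12, G+C=4 → Tm = 2(12)+4(4) = 40°C
Primer B: A+T=7, G+C=5 → Tm = 2(7)+4(5) = 34°C
40°C vs 34°C → primer A is higher.

Primer A, 40°C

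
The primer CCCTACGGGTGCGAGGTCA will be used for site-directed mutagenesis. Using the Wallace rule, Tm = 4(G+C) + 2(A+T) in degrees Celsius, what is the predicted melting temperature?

64°C

Counting bases: G=7, A=3, T=3, C=6
So N_AT = 6 and N_GC = 13.
Tm = 4·13 + 2·6 = 52 + 12 = 64°C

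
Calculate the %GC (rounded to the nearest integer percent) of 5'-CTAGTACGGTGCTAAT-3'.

G=4, C=3, T=5, A=4
G+C = 4 + 3 = 7 out of 16 bases
%GC = 7/16 × 100 = 43.75% ≈ 44%

44%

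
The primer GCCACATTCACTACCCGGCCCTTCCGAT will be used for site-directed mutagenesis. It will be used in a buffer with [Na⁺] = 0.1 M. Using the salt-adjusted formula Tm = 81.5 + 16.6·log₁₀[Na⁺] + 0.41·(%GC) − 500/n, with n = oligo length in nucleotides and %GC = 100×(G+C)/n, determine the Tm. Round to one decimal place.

Length n = 28. Base counts: C=13, T=6, A=5, G=4
G+C = 17, so %GC = 17/28 × 100 = 60.714%
Salt term: 16.6 × (-1) = -16.6
GC term: 0.41 × 60.714 = 24.893; length term: −500/28 = −17.857
Tm = 81.5 + (-16.6) + 24.893 − 17.857 = 71.936 → 71.9°C

71.9°C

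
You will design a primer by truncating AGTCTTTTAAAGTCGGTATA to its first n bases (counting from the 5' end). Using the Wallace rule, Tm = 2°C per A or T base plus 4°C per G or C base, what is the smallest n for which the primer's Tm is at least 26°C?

n = 11

First 10 bases: AGTCTTTTAA → Tm = 24°C (< 26°C)
First 11 bases: AGTCTTTTAAA → Tm = 26°C (≥ 26°C)
Since every base adds ≥2°C, Tm only increases with n, so the threshold is first crossed at n = 11.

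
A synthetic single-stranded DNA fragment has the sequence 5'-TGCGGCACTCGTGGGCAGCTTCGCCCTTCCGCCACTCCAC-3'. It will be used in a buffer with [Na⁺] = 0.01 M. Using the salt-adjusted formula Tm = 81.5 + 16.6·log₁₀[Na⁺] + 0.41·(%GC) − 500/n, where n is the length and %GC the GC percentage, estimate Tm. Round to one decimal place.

Length n = 40. T=8, G=10, A=4, C=18
G+C = 28, so %GC = 28/40 × 100 = 70%
Salt term: 16.6 × (-2) = -33.2
GC term: 0.41 × 70 = 28.7; length term: −500/40 = −12.5
Tm = 81.5 + (-33.2) + 28.7 − 12.5 = 64.5 → 64.5°C

64.5°C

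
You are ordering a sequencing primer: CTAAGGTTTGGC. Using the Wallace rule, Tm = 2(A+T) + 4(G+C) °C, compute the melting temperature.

Base counts: C=2, A=2, T=4, G=4
A+T = 6, G+C = 6
Tm = 2(6) + 4(6) = 12 + 24 = 36°C

36°C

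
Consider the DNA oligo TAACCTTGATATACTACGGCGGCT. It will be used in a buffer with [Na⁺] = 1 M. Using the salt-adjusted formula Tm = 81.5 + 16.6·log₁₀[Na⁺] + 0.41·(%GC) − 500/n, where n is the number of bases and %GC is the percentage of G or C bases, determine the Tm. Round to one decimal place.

79.5°C

Length n = 24. Scanning the sequence gives A=6, C=6, G=5, T=7.
G+C = 11, so %GC = 11/24 × 100 = 45.833%
Salt term: 16.6 × (0) = 0
GC term: 0.41 × 45.833 = 18.792; length term: −500/24 = −20.833
Tm = 81.5 + (0) + 18.792 − 20.833 = 79.459 → 79.5°C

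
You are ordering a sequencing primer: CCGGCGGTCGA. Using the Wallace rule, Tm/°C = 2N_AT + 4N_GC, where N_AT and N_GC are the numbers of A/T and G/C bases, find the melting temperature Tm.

40°C

Scanning the sequence gives T=1, A=1, C=4, G=5.
AT pairs contribute 2, GC pairs contribute 9.
Tm = 2×2 + 4×9 = 40°C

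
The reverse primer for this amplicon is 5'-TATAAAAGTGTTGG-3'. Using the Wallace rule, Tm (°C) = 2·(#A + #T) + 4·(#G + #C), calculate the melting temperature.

36°C

Counting bases: C=0, T=5, G=4, A=5
So N_AT = 10 and N_GC = 4.
Tm = 2(10) + 4(4) = 20 + 16 = 36°C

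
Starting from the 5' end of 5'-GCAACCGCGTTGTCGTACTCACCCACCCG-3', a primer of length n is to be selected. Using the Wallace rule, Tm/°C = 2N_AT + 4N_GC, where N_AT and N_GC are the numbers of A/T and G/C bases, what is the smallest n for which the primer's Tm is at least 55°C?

First 17 bases: GCAACCGCGTTGTCGTA → Tm = 54°C (< 55°C)
First 18 bases: GCAACCGCGTTGTCGTAC → Tm = 58°C (≥ 55°C)
Each additional base adds 2°C (A/T) or 4°C (G/C), so Tm is non-decreasing in n; n = 18 is the first length to reach 55°C.

n = 18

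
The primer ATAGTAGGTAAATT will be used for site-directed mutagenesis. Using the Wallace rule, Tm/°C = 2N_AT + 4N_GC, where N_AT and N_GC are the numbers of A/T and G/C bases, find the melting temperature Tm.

34°C

G=3, A=6, C=0, T=5
A+T = 11, G+C = 3
Tm = 2×11 + 4×3 = 34°C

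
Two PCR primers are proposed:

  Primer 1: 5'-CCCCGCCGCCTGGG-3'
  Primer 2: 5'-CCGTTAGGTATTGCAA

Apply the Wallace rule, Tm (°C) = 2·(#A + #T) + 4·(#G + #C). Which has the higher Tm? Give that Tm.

Primer 1, 54°C

Primer 1: A+T=1, G+C=13 → Tm = 2(1)+4(13) = 54°C
Primer 2: A+T=9, G+C=7 → Tm = 2(9)+4(7) = 46°C
54°C vs 46°C → primer 1 is higher.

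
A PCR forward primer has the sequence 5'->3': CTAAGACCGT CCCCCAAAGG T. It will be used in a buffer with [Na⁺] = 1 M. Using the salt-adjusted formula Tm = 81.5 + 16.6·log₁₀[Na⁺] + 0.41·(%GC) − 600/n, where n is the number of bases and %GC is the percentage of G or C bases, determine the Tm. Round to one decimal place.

76.4°C

Length n = 21. Counting bases: G=4, C=8, T=3, A=6
G+C = 12, so %GC = 12/21 × 100 = 57.143%
Salt term: 16.6 × (0) = 0
GC term: 0.41 × 57.143 = 23.429; length term: −600/21 = −28.571
Tm = 81.5 + (0) + 23.429 − 28.571 = 76.358 → 76.4°C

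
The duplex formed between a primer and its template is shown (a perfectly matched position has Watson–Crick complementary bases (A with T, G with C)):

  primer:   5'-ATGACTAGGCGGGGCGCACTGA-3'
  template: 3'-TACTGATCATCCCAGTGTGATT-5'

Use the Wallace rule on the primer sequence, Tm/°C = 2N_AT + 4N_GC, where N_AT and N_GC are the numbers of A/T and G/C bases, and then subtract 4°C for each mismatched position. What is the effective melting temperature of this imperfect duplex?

52°C

Primer base counts: A=5, T=3, G=9, C=5 → A+T=8, G+C=14
Perfect-match Tm = 2(8) + 4(14) = 16 + 56 = 72°C
Mismatches (positions where the bases are not complementary): 5 (at positions 9, 10, 14, 16, 21)
Effective Tm = 72 − 5×4 = 72 − 20 = 52°C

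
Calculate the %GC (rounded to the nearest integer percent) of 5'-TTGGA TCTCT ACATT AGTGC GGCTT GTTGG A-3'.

45%

T=12, C=5, G=9, A=5
G+C = 9 + 5 = 14 out of 31 bases
%GC = 14/31 × 100 = 45.16% ≈ 45%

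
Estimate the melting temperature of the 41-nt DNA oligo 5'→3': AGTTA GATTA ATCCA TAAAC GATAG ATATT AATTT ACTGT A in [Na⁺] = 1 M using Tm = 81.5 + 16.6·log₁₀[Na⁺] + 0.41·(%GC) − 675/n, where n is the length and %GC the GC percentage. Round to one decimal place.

Length n = 41. G=5, T=15, A=17, C=4
G+C = 9, so %GC = 9/41 × 100 = 21.951%
Salt term: 16.6 × (0) = 0
GC term: 0.41 × 21.951 = 9; length term: −675/41 = −16.463
Tm = 81.5 + (0) + 9 − 16.463 = 74.037 → 74.0°C

74.0°C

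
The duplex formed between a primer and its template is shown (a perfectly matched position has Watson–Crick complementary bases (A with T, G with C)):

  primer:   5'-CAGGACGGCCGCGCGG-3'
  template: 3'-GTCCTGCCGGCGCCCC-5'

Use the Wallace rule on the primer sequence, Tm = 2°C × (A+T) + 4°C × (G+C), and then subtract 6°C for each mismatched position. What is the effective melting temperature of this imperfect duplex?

54°C

Primer base counts: A=2, T=0, G=8, C=6 → A+T=2, G+C=14
Perfect-match Tm = 2(2) + 4(14) = 4 + 56 = 60°C
Mismatches (positions where the bases are not complementary): 1 (at position 14)
Effective Tm = 60 − 1×6 = 60 − 6 = 54°C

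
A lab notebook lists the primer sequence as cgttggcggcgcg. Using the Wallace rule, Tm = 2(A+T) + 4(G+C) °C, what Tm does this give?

Counting bases: C=4, G=7, A=0, T=2
AT pairs contribute 2, GC pairs contribute 11.
Tm = 4·11 + 2·2 = 44 + 4 = 48°C

48°C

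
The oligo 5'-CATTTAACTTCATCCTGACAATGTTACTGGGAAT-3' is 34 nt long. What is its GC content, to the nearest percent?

Base counts: G=5, T=12, A=10, C=7
G+C = 5 + 7 = 12 out of 34 bases
%GC = 12/34 × 100 = 35.29% ≈ 35%

35%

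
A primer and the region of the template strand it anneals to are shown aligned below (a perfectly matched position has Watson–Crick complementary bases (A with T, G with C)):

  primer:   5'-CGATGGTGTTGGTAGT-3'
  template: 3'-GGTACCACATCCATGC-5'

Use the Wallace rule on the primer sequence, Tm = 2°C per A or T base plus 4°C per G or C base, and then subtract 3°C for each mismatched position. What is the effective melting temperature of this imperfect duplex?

Primer base counts: A=2, T=6, G=7, C=1 → A+T=8, G+C=8
Perfect-match Tm = 2(8) + 4(8) = 16 + 32 = 48°C
Mismatches (positions where the bases are not complementary): 4 (at positions 2, 10, 15, 16)
Effective Tm = 48 − 4×3 = 48 − 12 = 36°C

36°C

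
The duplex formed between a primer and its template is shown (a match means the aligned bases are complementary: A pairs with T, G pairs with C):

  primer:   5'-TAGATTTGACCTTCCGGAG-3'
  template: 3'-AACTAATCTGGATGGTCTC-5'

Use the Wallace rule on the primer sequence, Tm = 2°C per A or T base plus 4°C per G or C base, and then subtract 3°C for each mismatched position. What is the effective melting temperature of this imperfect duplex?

44°C

Primer base counts: A=4, T=6, G=5, C=4 → A+T=10, G+C=9
Perfect-match Tm = 2(10) + 4(9) = 20 + 36 = 56°C
Mismatches (positions where the bases are not complementary): 4 (at positions 2, 7, 13, 16)
Effective Tm = 56 − 4×3 = 56 − 12 = 44°C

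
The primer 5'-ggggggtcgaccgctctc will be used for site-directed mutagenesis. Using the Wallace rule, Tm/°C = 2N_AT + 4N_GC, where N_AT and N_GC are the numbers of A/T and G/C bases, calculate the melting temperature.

G=8, C=6, A=1, T=3
AT pairs contribute 4, GC pairs contribute 14.
Tm = 2(4) + 4(14) = 8 + 56 = 64°C

64°C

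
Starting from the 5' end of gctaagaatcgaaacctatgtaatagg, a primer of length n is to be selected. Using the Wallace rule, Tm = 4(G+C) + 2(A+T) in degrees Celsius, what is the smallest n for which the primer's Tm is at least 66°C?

First 24 bases: GCTAAGAATCGAAACCTATGTAAT → Tm = 64°C (< 66°C)
First 25 bases: GCTAAGAATCGAAACCTATGTAATA → Tm = 66°C (≥ 66°C)
Each additional base adds 2°C (A/T) or 4°C (G/C), so Tm is non-decreasing in n; n = 25 is the first length to reach 66°C.

n = 25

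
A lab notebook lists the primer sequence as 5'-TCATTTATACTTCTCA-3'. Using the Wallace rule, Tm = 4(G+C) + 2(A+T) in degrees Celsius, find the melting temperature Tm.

Scanning the sequence gives A=4, C=4, T=8, G=0.
AT pairs contribute 12, GC pairs contribute 4.
Tm = 2(12) + 4(4) = 24 + 16 = 40°C

40°C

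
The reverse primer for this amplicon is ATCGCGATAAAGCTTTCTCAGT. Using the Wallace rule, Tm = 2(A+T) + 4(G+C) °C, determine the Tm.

62°C

Counting bases: G=4, C=5, T=7, A=6
AT pairs contribute 13, GC pairs contribute 9.
Tm = 4·9 + 2·13 = 36 + 26 = 62°C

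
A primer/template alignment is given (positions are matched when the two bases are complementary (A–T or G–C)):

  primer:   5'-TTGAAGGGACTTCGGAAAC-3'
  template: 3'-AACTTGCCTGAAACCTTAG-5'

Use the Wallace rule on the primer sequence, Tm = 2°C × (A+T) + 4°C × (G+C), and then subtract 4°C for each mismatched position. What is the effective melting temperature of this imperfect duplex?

44°C

Primer base counts: A=6, T=4, G=6, C=3 → A+T=10, G+C=9
Perfect-match Tm = 2(10) + 4(9) = 20 + 36 = 56°C
Mismatches (positions where the bases are not complementary): 3 (at positions 6, 13, 18)
Effective Tm = 56 − 3×4 = 56 − 12 = 44°C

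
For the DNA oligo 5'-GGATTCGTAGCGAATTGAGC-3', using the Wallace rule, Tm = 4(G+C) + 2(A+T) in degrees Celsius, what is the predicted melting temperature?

Scanning the sequence gives G=7, C=3, A=5, T=5.
A+T = 10, G+C = 10
Tm = 2×10 + 4×10 = 60°C

60°C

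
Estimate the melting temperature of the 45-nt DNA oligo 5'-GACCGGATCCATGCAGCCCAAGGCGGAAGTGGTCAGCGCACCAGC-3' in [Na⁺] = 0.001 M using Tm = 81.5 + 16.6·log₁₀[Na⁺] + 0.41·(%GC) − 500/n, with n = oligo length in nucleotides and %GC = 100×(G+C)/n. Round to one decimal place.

Length n = 45. Counting bases: A=11, C=15, T=4, G=15
G+C = 30, so %GC = 30/45 × 100 = 66.667%
Salt term: 16.6 × (-3) = -49.8
GC term: 0.41 × 66.667 = 27.333; length term: −500/45 = −11.111
Tm = 81.5 + (-49.8) + 27.333 − 11.111 = 47.922 → 47.9°C

47.9°C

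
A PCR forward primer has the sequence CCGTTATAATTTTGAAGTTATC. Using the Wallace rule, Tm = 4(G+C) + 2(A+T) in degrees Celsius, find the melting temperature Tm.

Counting bases: A=6, C=3, T=10, G=3
So N_AT = 16 and N_GC = 6.
Tm = 4·6 + 2·16 = 24 + 32 = 56°C

56°C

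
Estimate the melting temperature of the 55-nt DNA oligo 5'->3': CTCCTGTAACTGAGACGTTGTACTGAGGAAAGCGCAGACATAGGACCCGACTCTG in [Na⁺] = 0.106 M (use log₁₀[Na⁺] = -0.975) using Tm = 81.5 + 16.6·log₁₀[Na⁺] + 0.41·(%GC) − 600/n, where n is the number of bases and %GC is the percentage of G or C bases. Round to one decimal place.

76.0°C

Length n = 55. C=14, T=11, G=15, A=15
G+C = 29, so %GC = 29/55 × 100 = 52.727%
Salt term: 16.6 × (-0.975) = -16.185
GC term: 0.41 × 52.727 = 21.618; length term: −600/55 = −10.909
Tm = 81.5 + (-16.185) + 21.618 − 10.909 = 76.024 → 76.0°C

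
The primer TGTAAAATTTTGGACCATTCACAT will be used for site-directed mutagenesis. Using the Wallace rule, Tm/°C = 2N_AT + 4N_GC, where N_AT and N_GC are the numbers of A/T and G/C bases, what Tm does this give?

62°C

Scanning the sequence gives G=3, A=8, T=9, C=4.
So N_AT = 17 and N_GC = 7.
Tm = 2×17 + 4×7 = 62°C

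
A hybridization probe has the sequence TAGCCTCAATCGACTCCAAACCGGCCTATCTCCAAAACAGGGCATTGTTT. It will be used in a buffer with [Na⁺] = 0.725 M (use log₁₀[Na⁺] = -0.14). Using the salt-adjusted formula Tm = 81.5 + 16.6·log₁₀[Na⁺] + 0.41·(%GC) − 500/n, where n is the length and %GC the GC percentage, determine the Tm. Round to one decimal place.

88.9°C

Length n = 50. Counting bases: C=16, G=8, T=12, A=14
G+C = 24, so %GC = 24/50 × 100 = 48%
Salt term: 16.6 × (-0.14) = -2.324
GC term: 0.41 × 48 = 19.68; length term: −500/50 = −10
Tm = 81.5 + (-2.324) + 19.68 − 10 = 88.856 → 88.9°C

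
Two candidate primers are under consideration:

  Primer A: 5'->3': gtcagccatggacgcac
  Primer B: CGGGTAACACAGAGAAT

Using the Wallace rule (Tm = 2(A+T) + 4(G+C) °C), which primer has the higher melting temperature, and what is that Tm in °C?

Primer A: A+T=6, G+C=11 → Tm = 2(6)+4(11) = 56°C
Primer B: A+T=9, G+C=8 → Tm = 2(9)+4(8) = 50°C
56°C vs 50°C → primer A is higher.

Primer A, 56°C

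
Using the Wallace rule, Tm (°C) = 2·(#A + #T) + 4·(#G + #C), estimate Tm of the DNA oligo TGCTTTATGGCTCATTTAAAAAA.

58°C

C=3, A=8, T=9, G=3
So N_AT = 17 and N_GC = 6.
Tm = 2(17) + 4(6) = 34 + 24 = 58°C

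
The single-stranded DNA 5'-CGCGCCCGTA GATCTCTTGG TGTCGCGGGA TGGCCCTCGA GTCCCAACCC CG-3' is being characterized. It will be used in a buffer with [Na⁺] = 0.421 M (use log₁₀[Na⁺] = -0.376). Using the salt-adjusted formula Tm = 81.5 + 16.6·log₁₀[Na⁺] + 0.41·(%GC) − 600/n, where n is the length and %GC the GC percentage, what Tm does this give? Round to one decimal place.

Length n = 52. Counting bases: A=6, T=10, C=20, G=16
G+C = 36, so %GC = 36/52 × 100 = 69.231%
Salt term: 16.6 × (-0.376) = -6.242
GC term: 0.41 × 69.231 = 28.385; length term: −600/52 = −11.538
Tm = 81.5 + (-6.242) + 28.385 − 11.538 = 92.105 → 92.1°C

92.1°C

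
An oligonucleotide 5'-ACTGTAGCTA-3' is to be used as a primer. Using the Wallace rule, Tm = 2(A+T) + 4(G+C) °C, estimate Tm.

28°C

Base counts: C=2, T=3, A=3, G=2
So N_AT = 6 and N_GC = 4.
Tm = 2×6 + 4×4 = 28°C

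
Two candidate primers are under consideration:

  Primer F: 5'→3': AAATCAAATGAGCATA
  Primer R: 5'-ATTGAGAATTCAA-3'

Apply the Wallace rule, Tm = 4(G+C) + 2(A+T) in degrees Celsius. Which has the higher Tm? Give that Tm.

Primer F, 40°C

Primer F: A+T=12, G+C=4 → Tm = 2(12)+4(4) = 40°C
Primer R: A+T=10, G+C=3 → Tm = 2(10)+4(3) = 32°C
40°C vs 32°C → primer F is higher.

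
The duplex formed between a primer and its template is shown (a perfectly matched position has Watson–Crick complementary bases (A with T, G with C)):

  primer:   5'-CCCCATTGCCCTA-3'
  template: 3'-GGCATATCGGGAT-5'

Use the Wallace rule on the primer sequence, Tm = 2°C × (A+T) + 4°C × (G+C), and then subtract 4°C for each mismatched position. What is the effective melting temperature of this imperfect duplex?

30°C

Primer base counts: A=2, T=3, G=1, C=7 → A+T=5, G+C=8
Perfect-match Tm = 2(5) + 4(8) = 10 + 32 = 42°C
Mismatches (positions where the bases are not complementary): 3 (at positions 3, 4, 7)
Effective Tm = 42 − 3×4 = 42 − 12 = 30°C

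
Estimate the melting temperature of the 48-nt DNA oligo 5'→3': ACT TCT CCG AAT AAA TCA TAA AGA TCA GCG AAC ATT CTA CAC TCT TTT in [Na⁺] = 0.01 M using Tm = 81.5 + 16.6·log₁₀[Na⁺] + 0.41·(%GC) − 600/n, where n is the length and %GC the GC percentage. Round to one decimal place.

49.5°C

Length n = 48. Scanning the sequence gives A=17, C=12, T=15, G=4.
G+C = 16, so %GC = 16/48 × 100 = 33.333%
Salt term: 16.6 × (-2) = -33.2
GC term: 0.41 × 33.333 = 13.667; length term: −600/48 = −12.5
Tm = 81.5 + (-33.2) + 13.667 − 12.5 = 49.467 → 49.5°C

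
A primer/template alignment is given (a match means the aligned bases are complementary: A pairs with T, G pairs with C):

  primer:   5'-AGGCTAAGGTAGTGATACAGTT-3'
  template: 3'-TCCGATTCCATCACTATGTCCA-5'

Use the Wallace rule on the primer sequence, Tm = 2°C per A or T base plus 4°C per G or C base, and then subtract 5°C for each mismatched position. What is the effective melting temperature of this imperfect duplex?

Primer base counts: A=7, T=6, G=7, C=2 → A+T=13, G+C=9
Perfect-match Tm = 2(13) + 4(9) = 26 + 36 = 62°C
Mismatches (positions where the bases are not complementary): 1 (at position 21)
Effective Tm = 62 − 1×5 = 62 − 5 = 57°C

57°C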